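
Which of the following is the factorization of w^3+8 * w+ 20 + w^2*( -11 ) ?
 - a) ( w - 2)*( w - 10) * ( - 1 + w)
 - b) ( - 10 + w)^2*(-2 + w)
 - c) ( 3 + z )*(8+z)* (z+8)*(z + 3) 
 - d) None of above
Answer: d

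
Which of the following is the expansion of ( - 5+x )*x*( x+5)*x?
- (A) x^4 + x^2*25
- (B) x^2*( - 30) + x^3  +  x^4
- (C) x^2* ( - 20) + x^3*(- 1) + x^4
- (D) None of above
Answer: D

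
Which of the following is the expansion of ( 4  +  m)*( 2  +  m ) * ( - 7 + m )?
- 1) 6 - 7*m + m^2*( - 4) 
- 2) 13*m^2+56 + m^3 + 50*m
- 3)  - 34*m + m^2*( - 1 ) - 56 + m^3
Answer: 3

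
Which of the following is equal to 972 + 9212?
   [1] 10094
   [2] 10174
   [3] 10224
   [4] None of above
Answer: 4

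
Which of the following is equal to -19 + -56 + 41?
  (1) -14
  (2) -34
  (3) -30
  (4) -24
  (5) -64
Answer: 2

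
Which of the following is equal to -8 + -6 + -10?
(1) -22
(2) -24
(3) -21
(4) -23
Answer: 2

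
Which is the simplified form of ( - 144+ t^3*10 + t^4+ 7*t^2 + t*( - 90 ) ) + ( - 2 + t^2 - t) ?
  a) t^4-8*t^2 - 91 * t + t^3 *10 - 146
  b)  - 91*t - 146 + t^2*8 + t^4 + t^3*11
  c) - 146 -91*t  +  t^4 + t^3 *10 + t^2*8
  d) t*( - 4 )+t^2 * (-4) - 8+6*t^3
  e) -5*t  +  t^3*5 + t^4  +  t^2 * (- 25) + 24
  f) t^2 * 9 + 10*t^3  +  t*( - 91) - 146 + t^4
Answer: c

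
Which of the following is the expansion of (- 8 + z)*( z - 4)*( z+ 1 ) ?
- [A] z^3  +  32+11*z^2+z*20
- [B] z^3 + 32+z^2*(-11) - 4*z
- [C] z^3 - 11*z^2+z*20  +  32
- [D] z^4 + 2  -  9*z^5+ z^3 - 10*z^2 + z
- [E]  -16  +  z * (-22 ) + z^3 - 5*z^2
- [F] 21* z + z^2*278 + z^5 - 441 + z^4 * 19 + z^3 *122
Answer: C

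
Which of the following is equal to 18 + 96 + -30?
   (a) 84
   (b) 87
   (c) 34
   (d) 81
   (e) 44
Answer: a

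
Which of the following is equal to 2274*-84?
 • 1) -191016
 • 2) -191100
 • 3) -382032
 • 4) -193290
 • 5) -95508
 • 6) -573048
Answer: 1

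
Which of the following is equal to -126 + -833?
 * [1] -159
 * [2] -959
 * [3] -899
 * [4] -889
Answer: 2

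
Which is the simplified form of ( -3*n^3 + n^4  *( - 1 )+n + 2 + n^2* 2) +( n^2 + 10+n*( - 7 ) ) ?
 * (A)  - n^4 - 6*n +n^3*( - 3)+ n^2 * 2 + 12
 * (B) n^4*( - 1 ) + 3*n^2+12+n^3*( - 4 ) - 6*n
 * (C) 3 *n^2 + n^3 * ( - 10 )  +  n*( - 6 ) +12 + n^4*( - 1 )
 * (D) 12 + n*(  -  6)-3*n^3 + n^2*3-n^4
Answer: D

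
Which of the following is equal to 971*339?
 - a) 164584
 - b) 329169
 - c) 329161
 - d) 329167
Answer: b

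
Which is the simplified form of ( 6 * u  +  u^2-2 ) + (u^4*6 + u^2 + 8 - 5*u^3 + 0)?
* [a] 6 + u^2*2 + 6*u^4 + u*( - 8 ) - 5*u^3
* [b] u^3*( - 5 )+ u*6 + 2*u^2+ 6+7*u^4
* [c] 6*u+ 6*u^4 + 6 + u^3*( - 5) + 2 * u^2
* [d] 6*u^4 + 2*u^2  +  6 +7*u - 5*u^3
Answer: c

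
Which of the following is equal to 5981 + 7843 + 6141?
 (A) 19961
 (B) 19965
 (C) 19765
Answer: B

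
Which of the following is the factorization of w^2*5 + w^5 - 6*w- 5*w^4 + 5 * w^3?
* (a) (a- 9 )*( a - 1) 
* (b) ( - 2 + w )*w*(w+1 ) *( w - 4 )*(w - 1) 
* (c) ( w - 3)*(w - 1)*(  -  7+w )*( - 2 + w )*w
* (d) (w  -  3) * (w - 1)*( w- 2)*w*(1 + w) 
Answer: d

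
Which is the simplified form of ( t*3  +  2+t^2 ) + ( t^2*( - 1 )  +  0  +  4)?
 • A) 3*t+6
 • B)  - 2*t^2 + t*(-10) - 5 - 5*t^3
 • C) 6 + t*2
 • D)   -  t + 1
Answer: A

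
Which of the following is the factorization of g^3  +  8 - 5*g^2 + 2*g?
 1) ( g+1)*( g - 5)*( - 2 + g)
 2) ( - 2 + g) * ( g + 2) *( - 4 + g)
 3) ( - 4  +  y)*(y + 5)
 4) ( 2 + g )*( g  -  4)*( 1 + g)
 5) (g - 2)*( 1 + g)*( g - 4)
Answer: 5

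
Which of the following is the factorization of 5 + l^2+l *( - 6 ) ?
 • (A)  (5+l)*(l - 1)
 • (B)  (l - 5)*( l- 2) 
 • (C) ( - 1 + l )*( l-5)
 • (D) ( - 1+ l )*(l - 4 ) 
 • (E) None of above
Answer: C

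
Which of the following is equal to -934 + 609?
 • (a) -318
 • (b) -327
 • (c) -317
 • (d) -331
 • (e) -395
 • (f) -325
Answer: f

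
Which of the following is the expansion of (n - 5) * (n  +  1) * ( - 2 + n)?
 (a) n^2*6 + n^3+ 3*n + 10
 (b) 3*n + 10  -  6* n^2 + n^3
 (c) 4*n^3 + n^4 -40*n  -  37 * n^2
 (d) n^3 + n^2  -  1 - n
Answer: b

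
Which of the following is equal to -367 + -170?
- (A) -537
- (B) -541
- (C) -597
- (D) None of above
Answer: A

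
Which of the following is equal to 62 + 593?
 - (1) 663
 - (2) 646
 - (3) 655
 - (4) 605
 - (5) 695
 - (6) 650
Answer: 3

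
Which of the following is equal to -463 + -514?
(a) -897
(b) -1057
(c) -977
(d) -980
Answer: c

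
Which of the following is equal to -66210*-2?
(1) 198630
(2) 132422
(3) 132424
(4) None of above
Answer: 4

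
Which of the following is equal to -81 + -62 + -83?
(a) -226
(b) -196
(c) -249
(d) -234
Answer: a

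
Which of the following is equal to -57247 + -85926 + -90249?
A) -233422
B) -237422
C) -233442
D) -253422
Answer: A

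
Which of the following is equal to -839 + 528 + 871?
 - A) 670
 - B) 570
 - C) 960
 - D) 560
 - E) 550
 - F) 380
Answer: D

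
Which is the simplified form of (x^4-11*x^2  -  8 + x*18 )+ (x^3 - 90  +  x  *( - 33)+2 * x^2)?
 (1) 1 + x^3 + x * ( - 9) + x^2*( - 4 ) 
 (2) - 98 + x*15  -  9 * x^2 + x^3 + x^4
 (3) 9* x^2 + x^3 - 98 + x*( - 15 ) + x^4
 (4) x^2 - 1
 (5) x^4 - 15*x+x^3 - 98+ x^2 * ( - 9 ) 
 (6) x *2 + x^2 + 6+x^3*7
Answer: 5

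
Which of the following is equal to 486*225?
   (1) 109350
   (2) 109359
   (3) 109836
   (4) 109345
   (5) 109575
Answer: 1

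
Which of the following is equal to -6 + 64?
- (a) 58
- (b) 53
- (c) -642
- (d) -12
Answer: a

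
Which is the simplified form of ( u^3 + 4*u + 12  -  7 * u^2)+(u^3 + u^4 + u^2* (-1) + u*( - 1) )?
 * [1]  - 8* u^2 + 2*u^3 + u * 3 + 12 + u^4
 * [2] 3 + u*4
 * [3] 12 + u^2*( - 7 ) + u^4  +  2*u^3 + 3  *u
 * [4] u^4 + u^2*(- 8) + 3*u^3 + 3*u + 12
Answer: 1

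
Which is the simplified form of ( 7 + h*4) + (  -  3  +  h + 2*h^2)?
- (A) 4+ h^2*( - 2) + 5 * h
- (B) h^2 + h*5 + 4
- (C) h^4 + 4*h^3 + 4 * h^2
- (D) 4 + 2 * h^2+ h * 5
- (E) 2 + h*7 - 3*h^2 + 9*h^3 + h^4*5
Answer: D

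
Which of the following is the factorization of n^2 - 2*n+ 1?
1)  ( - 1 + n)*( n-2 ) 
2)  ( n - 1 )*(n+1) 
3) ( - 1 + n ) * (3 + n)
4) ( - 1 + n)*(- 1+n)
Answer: 4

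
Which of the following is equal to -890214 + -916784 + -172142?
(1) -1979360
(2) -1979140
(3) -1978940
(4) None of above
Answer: 2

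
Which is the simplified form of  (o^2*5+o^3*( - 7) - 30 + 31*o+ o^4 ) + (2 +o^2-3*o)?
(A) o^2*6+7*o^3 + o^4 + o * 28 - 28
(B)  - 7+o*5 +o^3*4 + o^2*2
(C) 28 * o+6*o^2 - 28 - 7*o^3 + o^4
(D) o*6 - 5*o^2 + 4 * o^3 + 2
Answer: C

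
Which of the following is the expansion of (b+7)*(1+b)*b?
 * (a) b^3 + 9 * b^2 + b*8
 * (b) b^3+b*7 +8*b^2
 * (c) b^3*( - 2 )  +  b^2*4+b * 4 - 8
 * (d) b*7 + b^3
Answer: b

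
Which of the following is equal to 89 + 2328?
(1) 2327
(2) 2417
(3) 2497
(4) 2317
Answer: 2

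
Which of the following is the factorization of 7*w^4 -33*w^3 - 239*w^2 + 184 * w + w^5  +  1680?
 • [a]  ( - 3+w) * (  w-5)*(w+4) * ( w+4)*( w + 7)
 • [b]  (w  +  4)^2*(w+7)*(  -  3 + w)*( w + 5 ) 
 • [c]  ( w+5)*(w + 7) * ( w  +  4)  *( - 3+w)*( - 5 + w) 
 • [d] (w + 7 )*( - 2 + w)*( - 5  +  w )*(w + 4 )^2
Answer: a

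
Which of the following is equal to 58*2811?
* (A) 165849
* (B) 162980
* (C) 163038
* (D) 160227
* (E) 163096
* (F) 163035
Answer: C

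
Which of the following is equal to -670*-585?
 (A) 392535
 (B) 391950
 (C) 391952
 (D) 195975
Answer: B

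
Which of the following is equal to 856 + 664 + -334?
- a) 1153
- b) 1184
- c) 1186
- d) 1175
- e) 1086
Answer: c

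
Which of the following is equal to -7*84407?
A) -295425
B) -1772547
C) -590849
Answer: C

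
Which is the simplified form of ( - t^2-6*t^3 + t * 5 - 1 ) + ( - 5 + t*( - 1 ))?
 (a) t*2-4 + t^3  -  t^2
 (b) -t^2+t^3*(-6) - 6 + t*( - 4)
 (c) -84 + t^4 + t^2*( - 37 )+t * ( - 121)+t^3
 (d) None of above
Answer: d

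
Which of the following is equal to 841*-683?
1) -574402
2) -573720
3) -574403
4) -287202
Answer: 3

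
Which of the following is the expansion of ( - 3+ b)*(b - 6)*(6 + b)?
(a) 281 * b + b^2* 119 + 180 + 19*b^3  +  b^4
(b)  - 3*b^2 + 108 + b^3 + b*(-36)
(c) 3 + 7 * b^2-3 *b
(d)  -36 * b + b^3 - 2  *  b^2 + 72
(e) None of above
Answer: b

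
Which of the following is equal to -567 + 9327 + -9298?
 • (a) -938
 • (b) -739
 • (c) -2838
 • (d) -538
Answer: d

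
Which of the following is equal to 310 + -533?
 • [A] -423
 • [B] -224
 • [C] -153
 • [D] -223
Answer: D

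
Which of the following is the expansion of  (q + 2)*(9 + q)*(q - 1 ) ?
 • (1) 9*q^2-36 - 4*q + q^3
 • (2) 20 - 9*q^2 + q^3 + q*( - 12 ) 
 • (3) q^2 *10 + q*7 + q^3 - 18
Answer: 3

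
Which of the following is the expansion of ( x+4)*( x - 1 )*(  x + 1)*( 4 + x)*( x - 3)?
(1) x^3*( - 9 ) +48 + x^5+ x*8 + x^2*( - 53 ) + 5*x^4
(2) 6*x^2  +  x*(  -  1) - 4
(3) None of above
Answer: 1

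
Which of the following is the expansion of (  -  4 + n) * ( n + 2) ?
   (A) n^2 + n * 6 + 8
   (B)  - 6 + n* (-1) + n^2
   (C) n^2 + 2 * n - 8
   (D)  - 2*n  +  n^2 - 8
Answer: D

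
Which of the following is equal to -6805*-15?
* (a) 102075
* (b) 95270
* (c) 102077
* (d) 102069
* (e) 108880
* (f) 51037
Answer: a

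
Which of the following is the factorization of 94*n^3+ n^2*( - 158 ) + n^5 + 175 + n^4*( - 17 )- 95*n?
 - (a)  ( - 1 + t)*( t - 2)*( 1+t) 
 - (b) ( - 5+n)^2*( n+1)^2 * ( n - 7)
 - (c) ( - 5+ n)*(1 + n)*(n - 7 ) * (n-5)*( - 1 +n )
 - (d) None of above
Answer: c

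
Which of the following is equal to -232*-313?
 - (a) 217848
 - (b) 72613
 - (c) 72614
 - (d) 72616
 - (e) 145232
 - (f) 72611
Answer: d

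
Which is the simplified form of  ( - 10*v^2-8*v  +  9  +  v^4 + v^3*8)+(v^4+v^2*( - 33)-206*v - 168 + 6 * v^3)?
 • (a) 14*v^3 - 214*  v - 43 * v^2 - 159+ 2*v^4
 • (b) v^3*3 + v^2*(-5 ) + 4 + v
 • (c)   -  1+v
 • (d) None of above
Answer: a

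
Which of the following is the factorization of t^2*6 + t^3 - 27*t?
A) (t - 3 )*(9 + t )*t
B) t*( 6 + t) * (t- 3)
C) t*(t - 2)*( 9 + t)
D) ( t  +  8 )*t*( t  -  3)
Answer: A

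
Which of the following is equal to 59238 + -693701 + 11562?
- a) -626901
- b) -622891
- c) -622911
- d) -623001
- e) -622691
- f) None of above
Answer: f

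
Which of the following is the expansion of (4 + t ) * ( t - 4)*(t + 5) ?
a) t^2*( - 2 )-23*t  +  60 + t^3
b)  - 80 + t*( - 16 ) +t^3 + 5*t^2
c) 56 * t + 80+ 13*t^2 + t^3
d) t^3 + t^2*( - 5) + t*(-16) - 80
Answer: b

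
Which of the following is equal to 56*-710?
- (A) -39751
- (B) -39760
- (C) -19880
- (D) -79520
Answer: B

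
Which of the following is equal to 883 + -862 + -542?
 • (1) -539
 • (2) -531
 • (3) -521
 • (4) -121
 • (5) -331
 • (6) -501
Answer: 3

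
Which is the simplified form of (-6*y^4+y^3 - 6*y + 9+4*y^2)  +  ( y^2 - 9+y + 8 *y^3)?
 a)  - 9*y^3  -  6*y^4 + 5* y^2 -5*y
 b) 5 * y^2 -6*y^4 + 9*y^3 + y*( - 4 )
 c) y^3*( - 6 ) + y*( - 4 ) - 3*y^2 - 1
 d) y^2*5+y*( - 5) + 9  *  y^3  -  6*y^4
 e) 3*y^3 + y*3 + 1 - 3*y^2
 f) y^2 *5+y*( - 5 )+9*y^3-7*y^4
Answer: d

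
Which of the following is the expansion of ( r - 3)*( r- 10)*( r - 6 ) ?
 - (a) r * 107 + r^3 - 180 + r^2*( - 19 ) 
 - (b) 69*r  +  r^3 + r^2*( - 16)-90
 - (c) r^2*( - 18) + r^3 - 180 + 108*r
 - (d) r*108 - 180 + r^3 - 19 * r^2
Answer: d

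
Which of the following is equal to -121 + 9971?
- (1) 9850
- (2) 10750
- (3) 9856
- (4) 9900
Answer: 1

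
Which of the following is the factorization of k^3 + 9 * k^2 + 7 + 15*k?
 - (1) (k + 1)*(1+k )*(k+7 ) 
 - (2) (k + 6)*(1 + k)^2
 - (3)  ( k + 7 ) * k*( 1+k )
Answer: 1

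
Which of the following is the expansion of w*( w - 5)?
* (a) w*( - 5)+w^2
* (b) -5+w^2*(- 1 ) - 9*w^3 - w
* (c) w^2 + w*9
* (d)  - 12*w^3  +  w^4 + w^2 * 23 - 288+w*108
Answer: a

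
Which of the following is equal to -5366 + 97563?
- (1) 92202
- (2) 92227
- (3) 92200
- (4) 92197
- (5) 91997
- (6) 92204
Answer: 4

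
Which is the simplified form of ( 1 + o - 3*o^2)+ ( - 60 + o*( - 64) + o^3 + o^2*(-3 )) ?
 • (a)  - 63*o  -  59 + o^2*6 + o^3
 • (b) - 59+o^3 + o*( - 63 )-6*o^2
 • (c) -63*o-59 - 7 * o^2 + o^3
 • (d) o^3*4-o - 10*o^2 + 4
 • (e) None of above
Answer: b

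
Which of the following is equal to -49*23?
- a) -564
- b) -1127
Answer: b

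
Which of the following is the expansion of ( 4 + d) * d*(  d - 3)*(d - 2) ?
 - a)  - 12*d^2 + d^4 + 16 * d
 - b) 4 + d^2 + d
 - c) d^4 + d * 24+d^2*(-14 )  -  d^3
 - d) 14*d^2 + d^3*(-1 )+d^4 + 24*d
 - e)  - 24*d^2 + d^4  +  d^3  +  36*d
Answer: c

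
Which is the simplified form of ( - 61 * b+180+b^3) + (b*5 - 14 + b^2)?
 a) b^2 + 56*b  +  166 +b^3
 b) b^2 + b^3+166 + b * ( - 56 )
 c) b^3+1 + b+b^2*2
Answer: b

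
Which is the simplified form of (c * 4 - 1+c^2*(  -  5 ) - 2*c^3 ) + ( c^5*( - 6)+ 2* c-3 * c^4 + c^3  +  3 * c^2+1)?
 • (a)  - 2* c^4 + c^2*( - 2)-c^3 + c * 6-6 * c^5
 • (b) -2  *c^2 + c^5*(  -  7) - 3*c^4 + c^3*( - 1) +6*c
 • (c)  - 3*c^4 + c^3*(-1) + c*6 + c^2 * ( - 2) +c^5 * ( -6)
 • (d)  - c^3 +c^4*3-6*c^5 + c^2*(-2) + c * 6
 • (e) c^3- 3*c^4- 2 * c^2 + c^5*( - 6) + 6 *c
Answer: c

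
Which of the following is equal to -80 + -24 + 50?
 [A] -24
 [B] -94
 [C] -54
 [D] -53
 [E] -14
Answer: C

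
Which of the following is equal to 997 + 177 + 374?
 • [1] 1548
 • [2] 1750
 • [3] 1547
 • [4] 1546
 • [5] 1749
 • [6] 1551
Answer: 1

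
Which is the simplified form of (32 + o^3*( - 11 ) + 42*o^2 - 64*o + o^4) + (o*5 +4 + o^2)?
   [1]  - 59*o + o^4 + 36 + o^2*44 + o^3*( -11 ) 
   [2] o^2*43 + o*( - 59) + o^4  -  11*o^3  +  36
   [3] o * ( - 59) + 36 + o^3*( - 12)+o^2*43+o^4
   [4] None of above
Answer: 2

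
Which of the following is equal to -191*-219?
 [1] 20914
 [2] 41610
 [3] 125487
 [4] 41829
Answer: 4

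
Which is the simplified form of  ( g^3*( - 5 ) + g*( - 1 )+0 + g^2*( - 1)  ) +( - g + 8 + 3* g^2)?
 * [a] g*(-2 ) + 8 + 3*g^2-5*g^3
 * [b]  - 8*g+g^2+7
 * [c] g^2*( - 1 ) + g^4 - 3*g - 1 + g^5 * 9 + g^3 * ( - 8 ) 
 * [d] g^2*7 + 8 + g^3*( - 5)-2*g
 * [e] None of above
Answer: e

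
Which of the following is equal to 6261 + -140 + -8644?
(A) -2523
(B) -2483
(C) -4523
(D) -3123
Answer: A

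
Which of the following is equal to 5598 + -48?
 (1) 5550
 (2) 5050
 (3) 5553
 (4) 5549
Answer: 1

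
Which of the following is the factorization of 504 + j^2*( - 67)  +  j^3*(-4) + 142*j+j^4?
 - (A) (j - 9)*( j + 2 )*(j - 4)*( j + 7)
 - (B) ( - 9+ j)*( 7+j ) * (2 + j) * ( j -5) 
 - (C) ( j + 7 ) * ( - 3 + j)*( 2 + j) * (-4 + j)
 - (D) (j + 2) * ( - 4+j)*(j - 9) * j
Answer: A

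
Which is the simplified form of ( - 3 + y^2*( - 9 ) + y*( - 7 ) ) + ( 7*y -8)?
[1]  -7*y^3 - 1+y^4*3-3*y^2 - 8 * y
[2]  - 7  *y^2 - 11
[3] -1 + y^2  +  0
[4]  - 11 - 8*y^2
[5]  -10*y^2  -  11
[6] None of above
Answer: 6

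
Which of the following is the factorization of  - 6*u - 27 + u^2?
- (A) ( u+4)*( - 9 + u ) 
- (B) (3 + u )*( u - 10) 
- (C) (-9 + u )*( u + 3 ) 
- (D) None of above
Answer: C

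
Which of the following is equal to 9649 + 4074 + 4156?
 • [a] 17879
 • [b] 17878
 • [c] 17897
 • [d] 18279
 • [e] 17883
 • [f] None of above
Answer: a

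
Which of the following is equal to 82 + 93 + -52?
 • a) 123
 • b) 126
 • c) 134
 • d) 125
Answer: a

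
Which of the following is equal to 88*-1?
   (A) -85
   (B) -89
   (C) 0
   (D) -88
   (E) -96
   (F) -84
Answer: D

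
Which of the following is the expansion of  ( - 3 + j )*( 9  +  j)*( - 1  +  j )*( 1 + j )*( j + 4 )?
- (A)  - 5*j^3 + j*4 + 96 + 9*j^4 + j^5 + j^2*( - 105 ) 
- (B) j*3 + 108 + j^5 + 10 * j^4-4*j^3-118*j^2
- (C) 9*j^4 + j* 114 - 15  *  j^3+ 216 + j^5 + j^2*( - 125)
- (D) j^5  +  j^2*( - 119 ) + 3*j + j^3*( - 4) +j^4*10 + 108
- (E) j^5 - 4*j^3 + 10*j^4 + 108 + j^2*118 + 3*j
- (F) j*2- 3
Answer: B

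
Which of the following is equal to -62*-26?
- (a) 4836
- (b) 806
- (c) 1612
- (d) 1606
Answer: c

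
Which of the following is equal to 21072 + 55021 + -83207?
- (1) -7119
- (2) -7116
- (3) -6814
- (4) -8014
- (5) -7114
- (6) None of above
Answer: 5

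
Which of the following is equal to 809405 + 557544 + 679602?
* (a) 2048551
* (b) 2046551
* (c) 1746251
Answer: b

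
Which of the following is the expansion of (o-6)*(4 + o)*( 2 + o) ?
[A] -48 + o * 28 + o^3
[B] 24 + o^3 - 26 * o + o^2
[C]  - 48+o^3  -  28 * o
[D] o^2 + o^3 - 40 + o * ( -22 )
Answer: C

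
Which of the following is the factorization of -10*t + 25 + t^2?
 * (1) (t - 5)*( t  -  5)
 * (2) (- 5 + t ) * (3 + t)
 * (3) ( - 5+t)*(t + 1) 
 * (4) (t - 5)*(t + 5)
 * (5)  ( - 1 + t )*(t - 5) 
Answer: 1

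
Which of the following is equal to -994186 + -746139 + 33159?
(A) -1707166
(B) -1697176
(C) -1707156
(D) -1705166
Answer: A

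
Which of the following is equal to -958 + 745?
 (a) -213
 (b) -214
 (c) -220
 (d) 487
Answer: a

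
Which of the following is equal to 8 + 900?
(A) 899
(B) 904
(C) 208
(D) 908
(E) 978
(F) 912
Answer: D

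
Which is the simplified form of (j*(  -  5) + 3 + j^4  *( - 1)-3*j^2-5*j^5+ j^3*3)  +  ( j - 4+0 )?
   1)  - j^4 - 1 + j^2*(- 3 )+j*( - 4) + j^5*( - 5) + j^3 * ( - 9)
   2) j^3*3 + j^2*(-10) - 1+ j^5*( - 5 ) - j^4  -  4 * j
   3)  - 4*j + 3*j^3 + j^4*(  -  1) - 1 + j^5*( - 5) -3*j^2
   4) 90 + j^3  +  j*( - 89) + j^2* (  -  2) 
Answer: 3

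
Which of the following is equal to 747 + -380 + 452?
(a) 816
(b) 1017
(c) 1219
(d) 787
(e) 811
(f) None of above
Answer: f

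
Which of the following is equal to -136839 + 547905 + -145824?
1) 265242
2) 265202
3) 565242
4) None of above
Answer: 1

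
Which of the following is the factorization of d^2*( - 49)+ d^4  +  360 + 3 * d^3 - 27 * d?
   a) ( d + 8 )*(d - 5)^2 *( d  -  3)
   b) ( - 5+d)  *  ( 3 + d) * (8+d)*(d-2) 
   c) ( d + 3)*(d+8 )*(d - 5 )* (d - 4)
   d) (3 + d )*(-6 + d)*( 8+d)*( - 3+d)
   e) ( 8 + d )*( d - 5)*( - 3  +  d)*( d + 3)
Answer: e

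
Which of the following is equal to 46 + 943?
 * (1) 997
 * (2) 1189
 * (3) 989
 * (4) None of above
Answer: 3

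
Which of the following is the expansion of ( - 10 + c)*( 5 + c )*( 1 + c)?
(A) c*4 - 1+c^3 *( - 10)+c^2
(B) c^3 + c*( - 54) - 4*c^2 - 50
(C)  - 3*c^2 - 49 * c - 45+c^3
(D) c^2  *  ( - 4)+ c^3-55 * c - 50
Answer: D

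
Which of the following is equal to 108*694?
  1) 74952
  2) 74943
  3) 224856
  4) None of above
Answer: 1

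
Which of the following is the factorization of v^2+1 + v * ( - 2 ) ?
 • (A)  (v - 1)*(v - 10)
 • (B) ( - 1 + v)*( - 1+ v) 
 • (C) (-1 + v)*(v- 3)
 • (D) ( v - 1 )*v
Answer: B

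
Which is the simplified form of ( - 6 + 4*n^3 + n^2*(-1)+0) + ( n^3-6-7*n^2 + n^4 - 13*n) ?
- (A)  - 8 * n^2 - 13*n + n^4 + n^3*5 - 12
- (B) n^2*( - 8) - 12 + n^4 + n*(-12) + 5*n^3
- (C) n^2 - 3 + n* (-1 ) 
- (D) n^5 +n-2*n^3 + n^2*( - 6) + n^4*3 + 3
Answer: A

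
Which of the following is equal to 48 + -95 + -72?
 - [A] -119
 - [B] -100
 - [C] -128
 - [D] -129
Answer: A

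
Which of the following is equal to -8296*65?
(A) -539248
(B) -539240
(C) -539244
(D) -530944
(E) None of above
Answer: B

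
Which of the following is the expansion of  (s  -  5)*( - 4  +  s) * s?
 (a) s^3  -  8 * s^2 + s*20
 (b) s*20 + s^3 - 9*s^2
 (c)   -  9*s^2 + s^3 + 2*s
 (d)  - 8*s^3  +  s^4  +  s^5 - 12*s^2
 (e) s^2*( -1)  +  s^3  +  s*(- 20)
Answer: b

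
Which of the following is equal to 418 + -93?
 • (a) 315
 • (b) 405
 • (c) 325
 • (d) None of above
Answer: c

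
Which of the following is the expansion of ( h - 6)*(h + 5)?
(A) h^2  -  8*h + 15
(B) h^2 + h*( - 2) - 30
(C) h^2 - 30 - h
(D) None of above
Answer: C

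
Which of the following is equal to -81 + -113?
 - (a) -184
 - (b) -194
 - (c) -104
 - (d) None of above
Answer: b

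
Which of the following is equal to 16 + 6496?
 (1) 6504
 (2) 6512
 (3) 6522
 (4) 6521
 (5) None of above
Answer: 2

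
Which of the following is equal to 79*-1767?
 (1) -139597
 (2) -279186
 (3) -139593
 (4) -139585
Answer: 3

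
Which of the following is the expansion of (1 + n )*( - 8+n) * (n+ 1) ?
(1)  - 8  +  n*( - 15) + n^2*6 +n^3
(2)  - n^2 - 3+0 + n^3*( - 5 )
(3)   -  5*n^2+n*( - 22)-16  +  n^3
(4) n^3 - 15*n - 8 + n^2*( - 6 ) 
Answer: 4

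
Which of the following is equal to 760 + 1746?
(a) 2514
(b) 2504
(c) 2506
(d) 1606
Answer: c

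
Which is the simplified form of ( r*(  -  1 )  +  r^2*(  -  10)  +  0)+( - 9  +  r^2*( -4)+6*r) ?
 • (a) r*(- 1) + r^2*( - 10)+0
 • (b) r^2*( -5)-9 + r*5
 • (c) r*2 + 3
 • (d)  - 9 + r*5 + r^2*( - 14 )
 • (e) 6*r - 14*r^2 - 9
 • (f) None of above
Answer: d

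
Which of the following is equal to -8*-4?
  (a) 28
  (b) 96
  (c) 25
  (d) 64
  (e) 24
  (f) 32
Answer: f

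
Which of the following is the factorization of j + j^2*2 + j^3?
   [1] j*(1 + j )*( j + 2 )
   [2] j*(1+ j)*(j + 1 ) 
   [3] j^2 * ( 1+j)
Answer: 2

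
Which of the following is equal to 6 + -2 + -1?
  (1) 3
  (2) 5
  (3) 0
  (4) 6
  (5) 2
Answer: 1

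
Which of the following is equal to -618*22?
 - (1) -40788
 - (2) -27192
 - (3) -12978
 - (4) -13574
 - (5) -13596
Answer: 5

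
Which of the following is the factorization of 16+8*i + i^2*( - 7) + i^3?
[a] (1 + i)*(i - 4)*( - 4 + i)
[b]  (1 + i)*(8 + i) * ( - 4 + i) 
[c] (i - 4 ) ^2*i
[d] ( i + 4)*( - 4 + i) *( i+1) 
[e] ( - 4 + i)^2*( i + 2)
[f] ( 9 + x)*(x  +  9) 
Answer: a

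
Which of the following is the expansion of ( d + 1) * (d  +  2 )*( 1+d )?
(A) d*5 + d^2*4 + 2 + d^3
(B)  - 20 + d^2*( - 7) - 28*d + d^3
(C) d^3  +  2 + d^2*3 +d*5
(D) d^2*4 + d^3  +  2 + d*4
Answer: A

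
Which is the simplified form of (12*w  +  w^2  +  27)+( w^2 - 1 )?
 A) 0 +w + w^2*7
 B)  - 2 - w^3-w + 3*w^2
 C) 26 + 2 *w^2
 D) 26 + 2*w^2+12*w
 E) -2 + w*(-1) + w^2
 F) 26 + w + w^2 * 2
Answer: D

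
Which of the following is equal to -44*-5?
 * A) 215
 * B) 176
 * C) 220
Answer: C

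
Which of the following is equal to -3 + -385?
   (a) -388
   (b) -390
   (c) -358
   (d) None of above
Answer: a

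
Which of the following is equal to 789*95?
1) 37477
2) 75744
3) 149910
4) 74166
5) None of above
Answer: 5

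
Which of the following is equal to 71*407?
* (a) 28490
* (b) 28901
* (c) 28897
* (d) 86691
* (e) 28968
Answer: c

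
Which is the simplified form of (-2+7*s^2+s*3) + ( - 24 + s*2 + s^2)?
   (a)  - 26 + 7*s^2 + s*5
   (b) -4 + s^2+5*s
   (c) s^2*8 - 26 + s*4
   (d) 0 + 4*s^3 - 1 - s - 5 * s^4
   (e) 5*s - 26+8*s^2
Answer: e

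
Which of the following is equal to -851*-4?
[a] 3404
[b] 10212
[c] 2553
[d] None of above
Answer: a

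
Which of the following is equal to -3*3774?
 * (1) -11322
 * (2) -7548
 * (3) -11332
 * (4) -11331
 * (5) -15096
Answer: 1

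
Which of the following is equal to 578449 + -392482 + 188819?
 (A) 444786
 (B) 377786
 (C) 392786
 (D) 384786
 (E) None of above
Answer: E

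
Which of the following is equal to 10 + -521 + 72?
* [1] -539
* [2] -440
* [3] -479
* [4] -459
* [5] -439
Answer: 5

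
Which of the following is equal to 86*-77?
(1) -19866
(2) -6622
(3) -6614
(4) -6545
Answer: 2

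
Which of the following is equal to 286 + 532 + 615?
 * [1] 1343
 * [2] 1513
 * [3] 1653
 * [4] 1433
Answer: 4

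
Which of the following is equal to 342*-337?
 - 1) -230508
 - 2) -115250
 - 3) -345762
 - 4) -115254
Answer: 4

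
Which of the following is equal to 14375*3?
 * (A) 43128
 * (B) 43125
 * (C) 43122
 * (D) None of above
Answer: B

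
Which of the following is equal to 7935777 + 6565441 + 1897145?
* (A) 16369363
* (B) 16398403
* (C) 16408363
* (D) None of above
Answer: D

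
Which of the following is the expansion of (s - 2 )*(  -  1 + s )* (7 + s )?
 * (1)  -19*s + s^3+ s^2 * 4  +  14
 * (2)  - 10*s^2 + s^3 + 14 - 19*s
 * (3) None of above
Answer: 1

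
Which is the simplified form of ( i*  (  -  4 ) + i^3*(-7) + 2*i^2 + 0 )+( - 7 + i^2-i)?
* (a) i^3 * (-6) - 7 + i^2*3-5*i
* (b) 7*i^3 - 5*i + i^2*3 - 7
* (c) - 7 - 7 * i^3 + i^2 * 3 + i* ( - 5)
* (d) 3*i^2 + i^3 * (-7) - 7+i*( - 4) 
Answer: c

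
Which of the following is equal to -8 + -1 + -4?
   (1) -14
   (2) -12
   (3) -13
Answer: 3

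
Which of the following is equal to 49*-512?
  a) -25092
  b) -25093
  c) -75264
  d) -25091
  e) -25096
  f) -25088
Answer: f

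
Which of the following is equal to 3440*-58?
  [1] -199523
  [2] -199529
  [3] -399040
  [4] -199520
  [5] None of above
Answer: 4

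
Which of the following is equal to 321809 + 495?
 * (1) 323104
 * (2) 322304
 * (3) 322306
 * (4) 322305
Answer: 2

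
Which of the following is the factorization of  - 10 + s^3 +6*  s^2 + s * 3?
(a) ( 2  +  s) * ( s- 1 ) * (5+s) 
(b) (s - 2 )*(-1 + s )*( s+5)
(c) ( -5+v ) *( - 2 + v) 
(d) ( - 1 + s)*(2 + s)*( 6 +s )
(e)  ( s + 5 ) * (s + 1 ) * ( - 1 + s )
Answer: a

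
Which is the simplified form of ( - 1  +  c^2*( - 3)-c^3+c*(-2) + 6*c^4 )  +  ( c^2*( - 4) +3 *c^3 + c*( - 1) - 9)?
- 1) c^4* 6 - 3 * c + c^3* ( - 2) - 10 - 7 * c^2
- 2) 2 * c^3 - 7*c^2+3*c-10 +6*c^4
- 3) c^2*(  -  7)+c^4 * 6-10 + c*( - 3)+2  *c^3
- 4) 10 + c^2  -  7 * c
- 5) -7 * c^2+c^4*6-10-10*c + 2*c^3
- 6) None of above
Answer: 3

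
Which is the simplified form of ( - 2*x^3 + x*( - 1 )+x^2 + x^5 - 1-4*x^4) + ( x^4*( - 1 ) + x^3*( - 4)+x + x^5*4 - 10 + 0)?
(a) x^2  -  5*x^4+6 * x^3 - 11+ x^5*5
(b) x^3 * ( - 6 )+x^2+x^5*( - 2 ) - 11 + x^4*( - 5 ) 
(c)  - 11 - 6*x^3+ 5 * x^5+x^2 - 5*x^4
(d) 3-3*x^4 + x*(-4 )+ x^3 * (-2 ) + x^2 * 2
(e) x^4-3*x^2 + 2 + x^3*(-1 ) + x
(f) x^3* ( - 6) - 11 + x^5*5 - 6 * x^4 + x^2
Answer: c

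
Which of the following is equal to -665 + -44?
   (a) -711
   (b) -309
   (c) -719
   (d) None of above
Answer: d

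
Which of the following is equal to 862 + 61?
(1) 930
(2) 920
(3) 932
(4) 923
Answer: 4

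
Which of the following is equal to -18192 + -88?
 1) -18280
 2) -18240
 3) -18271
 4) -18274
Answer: 1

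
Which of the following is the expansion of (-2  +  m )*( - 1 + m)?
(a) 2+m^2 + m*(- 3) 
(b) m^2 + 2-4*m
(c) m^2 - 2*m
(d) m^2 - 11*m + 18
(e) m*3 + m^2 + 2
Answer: a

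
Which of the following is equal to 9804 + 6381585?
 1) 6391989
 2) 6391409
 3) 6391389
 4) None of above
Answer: 3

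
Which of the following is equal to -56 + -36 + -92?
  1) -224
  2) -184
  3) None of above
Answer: 2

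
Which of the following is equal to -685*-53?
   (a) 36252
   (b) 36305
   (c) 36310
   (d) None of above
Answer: b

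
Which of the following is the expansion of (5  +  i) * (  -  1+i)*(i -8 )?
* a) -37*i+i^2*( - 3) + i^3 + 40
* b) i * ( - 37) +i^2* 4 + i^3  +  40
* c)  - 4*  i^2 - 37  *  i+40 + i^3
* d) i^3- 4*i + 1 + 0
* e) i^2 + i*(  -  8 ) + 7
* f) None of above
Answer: c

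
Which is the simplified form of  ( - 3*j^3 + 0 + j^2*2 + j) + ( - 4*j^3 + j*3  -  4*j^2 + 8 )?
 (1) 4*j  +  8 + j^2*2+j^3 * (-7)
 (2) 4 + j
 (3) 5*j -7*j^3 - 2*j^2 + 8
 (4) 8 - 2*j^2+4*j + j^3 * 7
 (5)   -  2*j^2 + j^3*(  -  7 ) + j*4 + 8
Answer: 5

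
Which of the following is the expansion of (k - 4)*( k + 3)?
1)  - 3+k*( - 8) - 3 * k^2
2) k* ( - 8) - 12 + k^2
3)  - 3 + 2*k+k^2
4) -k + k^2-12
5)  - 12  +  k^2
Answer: 4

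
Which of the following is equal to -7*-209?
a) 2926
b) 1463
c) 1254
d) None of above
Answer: b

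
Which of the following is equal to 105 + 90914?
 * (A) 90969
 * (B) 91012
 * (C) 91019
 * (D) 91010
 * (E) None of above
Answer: C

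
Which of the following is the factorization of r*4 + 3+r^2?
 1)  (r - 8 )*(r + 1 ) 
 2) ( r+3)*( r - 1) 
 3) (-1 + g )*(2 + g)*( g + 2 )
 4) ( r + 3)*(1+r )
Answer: 4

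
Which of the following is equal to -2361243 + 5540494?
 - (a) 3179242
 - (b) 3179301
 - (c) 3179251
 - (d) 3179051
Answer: c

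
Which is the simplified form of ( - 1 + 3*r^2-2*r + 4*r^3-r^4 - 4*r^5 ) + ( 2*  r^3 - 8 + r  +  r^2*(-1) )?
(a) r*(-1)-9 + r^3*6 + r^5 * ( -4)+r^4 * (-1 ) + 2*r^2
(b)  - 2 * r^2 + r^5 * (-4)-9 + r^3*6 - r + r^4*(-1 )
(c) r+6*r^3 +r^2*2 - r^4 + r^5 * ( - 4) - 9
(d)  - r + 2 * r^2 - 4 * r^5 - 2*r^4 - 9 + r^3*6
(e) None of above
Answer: a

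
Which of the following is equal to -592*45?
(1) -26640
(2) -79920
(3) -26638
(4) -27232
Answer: 1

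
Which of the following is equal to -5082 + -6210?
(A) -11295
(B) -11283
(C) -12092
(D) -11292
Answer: D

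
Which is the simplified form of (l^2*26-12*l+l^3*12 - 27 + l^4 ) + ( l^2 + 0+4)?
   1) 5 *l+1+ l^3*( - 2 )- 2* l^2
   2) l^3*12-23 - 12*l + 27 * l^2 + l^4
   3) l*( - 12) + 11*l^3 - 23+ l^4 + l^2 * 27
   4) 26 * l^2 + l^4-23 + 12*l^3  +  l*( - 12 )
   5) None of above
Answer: 2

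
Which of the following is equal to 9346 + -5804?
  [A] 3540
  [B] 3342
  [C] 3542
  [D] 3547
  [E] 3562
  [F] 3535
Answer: C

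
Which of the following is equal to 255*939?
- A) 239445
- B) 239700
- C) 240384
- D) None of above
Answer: A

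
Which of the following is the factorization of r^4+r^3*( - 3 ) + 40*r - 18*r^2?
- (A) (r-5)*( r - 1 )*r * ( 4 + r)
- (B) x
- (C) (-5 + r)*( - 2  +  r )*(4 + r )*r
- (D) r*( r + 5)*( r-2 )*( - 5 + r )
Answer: C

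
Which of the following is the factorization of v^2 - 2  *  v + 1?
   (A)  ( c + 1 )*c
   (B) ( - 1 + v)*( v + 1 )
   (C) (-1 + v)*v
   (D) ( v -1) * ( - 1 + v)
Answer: D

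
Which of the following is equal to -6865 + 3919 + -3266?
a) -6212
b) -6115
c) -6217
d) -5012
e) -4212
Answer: a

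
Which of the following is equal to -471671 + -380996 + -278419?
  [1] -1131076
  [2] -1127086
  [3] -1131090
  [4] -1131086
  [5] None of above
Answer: 4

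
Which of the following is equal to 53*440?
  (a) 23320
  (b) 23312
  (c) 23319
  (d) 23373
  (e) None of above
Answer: a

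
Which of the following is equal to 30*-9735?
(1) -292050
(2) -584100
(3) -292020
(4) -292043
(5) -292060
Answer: 1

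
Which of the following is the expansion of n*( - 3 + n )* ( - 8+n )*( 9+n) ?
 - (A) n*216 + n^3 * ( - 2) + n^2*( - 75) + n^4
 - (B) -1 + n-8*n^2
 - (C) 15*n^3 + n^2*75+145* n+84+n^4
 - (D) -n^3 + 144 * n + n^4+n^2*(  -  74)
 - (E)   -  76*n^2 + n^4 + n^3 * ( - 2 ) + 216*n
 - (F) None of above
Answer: A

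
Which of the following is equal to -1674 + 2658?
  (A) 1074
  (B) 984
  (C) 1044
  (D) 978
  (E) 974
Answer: B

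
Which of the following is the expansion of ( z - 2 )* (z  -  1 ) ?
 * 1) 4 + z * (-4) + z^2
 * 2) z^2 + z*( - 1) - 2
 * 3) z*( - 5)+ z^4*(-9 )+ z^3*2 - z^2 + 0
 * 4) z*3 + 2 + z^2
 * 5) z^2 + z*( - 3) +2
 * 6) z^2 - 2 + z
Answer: 5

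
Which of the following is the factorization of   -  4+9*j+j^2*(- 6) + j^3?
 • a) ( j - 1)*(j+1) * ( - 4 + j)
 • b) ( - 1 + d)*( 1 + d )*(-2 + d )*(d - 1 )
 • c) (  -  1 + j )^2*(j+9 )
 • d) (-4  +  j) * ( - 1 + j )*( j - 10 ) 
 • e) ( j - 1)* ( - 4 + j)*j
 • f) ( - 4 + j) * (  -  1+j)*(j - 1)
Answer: f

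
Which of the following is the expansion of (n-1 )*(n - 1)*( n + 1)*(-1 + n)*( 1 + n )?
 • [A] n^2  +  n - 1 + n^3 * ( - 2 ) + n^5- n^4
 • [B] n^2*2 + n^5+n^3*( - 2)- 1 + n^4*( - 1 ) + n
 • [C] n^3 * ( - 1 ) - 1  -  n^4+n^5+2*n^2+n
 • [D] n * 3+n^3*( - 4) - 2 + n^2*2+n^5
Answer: B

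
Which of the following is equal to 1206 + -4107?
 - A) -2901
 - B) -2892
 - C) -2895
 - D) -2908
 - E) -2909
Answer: A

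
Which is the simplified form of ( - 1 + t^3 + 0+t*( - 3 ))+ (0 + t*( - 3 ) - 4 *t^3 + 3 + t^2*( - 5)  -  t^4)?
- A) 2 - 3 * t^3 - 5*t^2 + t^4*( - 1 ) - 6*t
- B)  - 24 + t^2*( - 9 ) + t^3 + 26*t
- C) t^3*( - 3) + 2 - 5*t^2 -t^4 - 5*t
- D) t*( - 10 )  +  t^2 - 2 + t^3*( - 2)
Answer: A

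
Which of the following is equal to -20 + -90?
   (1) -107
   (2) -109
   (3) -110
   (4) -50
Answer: 3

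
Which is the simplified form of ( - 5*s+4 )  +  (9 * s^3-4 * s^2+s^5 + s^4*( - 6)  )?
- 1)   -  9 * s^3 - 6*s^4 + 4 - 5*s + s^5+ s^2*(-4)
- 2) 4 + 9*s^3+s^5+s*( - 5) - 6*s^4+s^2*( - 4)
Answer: 2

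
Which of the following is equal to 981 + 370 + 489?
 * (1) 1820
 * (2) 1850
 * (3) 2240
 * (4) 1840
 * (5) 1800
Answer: 4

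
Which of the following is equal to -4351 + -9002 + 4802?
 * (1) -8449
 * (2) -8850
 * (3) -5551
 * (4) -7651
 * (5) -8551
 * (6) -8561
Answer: 5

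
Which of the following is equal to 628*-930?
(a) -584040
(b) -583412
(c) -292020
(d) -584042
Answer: a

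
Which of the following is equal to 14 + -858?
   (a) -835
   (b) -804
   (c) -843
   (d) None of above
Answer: d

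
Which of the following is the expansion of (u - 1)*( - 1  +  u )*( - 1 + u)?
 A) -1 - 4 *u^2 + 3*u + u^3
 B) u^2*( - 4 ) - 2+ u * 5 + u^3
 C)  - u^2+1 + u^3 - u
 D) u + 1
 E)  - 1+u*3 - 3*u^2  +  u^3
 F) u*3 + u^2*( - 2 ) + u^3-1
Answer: E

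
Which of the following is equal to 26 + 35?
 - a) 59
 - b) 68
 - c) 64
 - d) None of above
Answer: d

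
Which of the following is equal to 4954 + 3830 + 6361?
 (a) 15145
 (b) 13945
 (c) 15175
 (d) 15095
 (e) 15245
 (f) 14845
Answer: a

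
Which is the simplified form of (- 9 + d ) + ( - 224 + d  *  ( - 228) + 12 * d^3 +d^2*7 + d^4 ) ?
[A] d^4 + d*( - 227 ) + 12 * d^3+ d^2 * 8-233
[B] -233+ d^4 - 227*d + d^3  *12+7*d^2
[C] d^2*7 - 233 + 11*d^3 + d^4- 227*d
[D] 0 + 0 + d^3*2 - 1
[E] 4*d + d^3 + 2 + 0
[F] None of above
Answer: B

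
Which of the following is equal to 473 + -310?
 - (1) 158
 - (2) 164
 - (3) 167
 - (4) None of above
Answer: 4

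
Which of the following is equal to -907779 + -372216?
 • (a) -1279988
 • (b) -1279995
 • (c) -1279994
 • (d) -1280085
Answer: b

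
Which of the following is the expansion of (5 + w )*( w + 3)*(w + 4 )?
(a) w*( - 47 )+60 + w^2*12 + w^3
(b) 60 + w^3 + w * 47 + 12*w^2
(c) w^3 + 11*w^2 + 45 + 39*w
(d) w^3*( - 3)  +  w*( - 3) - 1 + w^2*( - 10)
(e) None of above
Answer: b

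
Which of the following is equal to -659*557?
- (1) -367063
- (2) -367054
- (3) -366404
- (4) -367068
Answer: 1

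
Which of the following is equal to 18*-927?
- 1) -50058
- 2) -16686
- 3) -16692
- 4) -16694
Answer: 2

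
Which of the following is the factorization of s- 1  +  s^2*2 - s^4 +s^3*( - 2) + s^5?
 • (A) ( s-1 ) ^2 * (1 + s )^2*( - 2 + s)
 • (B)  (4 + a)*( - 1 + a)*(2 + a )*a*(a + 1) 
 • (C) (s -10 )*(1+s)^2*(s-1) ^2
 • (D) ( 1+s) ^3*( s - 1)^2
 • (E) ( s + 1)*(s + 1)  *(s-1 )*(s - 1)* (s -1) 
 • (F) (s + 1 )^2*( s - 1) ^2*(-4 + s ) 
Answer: E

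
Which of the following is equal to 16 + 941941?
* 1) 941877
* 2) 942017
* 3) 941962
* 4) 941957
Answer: 4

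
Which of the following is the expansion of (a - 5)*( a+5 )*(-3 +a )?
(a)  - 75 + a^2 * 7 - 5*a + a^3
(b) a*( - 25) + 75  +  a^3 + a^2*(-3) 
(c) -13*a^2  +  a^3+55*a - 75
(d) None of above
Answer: b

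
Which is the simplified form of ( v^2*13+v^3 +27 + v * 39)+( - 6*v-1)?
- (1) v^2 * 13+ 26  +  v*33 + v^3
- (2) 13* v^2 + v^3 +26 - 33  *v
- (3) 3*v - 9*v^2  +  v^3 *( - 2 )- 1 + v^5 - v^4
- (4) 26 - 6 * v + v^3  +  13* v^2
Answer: 1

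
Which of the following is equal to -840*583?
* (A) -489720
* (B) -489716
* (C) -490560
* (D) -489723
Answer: A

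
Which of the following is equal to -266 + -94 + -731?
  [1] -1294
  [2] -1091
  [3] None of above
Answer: 2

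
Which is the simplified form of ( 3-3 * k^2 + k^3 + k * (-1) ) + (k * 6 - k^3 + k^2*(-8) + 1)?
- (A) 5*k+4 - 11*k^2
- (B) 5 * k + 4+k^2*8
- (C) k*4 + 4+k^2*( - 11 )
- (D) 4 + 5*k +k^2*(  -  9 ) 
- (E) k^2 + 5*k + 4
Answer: A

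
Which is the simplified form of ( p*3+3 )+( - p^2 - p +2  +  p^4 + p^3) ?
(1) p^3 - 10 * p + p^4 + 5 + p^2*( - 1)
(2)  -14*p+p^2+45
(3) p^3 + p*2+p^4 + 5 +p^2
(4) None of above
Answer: 4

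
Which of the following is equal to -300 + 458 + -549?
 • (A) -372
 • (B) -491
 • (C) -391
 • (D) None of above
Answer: C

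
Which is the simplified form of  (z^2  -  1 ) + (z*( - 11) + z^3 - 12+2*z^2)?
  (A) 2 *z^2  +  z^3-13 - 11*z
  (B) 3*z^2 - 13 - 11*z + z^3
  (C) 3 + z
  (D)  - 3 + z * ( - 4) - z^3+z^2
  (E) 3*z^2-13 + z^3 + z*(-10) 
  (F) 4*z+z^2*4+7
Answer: B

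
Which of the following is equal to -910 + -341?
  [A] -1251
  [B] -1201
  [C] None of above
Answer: A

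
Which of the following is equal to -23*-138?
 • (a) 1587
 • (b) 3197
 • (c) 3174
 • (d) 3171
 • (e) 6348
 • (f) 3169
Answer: c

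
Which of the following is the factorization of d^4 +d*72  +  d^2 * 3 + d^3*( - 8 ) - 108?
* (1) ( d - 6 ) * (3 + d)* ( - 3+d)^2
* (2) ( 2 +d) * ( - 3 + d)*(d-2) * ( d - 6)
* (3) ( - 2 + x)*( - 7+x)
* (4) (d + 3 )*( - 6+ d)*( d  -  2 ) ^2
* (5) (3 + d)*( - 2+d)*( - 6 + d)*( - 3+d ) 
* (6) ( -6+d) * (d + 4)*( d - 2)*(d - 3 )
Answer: 5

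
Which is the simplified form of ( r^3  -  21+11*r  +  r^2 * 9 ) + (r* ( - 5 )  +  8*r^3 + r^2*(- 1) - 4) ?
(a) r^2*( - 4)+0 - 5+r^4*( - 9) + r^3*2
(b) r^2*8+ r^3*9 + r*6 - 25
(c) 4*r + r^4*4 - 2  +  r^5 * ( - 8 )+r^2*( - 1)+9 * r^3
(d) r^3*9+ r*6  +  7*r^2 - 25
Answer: b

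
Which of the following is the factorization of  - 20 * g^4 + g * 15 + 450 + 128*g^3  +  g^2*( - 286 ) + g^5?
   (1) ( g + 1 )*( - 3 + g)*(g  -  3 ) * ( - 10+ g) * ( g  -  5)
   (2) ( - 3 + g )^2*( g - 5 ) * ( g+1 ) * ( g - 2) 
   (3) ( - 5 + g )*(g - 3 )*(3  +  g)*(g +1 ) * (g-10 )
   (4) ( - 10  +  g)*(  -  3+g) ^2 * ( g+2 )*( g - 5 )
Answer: 1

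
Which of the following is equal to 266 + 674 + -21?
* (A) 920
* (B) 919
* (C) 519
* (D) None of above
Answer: B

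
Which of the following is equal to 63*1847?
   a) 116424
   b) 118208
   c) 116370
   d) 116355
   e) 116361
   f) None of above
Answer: e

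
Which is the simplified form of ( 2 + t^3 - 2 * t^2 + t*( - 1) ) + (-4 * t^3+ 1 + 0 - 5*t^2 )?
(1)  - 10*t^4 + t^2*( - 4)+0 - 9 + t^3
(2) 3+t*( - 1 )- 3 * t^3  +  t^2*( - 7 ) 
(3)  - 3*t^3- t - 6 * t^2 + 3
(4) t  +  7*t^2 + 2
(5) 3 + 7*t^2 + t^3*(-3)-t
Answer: 2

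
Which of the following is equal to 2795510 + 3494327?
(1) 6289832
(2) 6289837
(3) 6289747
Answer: 2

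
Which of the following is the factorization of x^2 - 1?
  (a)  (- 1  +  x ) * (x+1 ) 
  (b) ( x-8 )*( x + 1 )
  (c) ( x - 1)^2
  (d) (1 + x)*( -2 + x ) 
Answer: a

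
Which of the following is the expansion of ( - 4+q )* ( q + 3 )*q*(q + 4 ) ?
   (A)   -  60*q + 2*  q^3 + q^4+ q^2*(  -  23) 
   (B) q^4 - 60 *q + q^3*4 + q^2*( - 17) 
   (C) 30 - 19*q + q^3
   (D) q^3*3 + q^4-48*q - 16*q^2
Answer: D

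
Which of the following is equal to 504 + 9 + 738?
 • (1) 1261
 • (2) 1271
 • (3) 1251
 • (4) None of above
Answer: 3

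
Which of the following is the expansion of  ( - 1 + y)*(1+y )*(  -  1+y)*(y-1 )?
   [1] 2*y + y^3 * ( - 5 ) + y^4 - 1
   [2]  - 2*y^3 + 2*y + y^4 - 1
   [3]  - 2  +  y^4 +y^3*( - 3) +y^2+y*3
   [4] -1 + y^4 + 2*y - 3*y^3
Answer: 2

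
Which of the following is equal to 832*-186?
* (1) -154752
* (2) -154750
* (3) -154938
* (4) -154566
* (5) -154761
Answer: 1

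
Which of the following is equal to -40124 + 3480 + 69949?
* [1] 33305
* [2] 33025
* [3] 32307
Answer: 1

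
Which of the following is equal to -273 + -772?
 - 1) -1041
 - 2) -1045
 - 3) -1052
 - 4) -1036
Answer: 2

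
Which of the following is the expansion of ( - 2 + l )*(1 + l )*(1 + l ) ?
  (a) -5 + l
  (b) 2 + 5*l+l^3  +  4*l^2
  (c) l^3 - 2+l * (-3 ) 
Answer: c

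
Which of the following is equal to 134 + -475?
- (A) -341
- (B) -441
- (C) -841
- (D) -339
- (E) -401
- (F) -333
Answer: A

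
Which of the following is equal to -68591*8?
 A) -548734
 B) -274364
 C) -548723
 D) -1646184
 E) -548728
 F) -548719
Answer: E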